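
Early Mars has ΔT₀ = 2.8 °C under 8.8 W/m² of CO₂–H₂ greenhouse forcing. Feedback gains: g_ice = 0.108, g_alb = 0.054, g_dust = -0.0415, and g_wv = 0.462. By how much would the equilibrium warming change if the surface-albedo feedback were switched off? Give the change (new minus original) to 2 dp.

Original: g = 0.5825, ΔT = 2.8/(1−0.5825) = 6.7066 °C.
Without surface-albedo: g' = 0.5285, ΔT' = 2.8/(1−0.5285) = 5.9385 °C.
Change = 5.9385 − 6.7066 = -0.77 °C.

-0.77 °C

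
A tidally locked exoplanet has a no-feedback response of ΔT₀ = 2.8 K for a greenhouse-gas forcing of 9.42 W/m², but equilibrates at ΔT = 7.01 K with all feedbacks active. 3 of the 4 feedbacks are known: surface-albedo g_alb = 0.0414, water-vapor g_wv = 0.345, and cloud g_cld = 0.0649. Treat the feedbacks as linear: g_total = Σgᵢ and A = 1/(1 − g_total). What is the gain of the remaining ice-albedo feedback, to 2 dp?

0.15

Amplification A = ΔT/ΔT₀ = 7.01/2.8 = 2.504.
Total gain g = 1 − 1/A = 1 − 1/2.504 = 0.6006.
Known gains sum to 0.0414 + 0.345 + 0.0649 = 0.4513.
g_ice = 0.6006 − 0.4513 = 0.15.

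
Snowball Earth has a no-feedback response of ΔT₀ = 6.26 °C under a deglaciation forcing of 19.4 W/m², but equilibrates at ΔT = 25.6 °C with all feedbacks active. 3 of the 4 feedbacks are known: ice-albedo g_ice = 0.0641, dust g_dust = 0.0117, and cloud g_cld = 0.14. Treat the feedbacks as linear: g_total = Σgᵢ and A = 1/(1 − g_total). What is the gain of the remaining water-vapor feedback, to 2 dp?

Amplification A = ΔT/ΔT₀ = 25.6/6.26 = 4.089.
Total gain g = 1 − 1/A = 1 − 1/4.089 = 0.7554.
Known gains sum to 0.0641 + 0.0117 + 0.14 = 0.2158.
g_wv = 0.7554 − 0.2158 = 0.54.

0.54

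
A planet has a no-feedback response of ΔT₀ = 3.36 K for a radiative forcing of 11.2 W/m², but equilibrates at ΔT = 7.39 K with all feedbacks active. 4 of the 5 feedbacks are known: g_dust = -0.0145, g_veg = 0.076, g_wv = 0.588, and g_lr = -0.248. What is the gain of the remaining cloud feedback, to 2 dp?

Amplification A = ΔT/ΔT₀ = 7.39/3.36 = 2.199.
Total gain g = 1 − 1/A = 1 − 1/2.199 = 0.5452.
Known gains sum to -0.0145 + 0.076 + 0.588 − 0.248 = 0.4015.
g_cld = 0.5452 − 0.4015 = 0.14.

0.14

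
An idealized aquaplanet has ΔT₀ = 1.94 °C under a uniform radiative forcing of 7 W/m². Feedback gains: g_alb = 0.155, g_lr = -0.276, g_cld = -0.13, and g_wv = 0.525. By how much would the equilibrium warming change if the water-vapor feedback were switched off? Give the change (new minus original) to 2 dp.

-1.12 °C

Original: g = 0.274, ΔT = 1.94/(1−0.274) = 2.6722 °C.
Without water-vapor: g' = -0.251, ΔT' = 1.94/(1+0.251) = 1.5508 °C.
Change = 1.5508 − 2.6722 = -1.12 °C.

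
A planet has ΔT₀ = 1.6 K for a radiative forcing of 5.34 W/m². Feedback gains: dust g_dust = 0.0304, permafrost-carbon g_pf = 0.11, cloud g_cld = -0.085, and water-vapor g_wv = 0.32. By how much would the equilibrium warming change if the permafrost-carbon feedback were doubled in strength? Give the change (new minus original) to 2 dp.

0.55 K

Original: g = 0.3754, ΔT = 1.6/(1−0.3754) = 2.5616 K.
With doubled permafrost-carbon: g' = 0.4854, ΔT' = 1.6/(1−0.4854) = 3.1092 K.
Change = 3.1092 − 2.5616 = 0.55 K.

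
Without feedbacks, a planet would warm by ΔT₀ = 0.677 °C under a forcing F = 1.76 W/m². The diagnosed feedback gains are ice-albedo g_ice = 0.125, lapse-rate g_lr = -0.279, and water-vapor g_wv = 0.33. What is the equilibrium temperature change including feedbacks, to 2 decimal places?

0.82 °C

Total gain g = 0.125 − 0.279 + 0.33 = 0.176.
Amplification A = 1/(1 − 0.176) = 1.214.
ΔT = 0.677 × 1.214 = 0.82 °C.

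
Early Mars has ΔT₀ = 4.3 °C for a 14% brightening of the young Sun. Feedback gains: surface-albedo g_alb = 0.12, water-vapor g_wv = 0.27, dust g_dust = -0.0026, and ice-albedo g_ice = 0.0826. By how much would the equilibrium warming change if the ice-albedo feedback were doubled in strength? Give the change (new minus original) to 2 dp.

Original: g = 0.47, ΔT = 4.3/(1−0.47) = 8.1132 °C.
With doubled ice-albedo: g' = 0.5526, ΔT' = 4.3/(1−0.5526) = 9.6111 °C.
Change = 9.6111 − 8.1132 = 1.50 °C.

1.50 °C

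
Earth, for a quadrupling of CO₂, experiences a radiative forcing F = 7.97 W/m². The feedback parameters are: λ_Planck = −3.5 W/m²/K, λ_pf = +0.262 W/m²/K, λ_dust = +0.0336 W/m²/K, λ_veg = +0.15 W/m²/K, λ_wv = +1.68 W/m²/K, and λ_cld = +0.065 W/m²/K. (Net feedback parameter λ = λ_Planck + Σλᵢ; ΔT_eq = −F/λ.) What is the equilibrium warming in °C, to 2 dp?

6.09 °C

Net feedback parameter λ = (−3.5) + (+0.262) + (+0.0336) + (+0.15) + (+1.68) + (+0.065) = -1.3094 W/m²/K.
ΔT = −F/λ = −7.97/(-1.3094) = 6.09 °C.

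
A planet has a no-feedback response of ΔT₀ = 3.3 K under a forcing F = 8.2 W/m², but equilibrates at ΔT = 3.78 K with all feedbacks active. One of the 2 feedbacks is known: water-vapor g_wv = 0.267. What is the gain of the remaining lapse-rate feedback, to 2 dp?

Amplification A = ΔT/ΔT₀ = 3.78/3.3 = 1.145.
Total gain g = 1 − 1/A = 1 − 1/1.145 = 0.1266.
The known gain is 0.267.
g_lr = 0.1266 − 0.267 = -0.14.

-0.14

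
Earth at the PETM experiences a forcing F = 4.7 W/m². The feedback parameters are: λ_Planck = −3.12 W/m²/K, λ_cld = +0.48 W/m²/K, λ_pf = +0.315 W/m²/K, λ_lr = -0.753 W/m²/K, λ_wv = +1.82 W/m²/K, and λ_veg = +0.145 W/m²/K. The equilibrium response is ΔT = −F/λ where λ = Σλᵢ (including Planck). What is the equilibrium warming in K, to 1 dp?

Net feedback parameter λ = (−3.12) + (+0.48) + (+0.315) + (-0.753) + (+1.82) + (+0.145) = -1.113 W/m²/K.
ΔT = −F/λ = −4.7/(-1.113) = 4.2 K.

4.2 K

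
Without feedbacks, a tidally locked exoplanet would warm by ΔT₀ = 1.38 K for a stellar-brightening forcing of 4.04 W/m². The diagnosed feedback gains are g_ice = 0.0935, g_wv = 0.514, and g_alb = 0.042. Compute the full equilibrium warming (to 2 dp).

Total gain g = 0.0935 + 0.514 + 0.042 = 0.6495.
Amplification A = 1/(1 − 0.6495) = 2.853.
ΔT = 1.38 × 2.853 = 3.94 K.

3.94 K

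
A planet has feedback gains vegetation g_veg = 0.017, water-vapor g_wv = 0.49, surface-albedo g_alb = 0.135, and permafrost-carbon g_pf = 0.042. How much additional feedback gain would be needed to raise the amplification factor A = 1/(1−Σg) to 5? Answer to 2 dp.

0.12

Current total gain = 0.684.
Target gain for A = 5: g* = 1 − 1/5 = 0.8.
Additional gain needed = 0.8 − 0.684 = 0.12.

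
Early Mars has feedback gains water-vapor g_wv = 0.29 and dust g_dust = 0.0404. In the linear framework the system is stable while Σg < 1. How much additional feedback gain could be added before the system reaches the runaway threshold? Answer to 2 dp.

Current total gain = 0.29 + 0.0404 = 0.3304.
Margin to runaway = 1 − 0.3304 = 0.67.

0.67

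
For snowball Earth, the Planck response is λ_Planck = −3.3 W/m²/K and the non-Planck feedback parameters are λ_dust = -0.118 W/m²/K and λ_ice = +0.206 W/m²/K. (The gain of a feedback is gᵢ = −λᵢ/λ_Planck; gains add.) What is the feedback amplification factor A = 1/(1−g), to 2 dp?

Convert to gains: g_dust = -0.118/3.3 = -0.03576; g_ice = 0.206/3.3 = 0.06242.
Total gain g = 0.02666.
A = 1/(1 − 0.02666) = 1.03.

1.03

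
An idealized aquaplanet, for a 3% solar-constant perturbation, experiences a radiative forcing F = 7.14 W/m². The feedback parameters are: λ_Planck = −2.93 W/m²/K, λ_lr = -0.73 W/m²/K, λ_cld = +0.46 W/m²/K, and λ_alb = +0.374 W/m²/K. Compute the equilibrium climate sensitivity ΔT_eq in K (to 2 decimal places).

2.53 K

Net feedback parameter λ = (−2.93) + (-0.73) + (+0.46) + (+0.374) = -2.826 W/m²/K.
ΔT = −F/λ = −7.14/(-2.826) = 2.53 K.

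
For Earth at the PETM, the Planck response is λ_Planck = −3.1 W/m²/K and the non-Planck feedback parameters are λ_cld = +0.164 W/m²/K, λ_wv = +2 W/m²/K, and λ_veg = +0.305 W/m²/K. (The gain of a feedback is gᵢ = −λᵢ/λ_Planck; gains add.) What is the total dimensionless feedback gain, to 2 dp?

0.80

Convert to gains: g_cld = 0.164/3.1 = 0.0529; g_wv = 2/3.1 = 0.6452; g_veg = 0.305/3.1 = 0.09839.
Total gain g = 0.79649.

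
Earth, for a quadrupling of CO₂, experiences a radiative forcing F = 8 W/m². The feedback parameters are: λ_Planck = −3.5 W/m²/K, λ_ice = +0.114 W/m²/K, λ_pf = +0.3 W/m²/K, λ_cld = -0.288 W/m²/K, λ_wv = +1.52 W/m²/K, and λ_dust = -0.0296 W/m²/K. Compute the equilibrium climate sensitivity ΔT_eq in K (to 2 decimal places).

Net feedback parameter λ = (−3.5) + (+0.114) + (+0.3) + (-0.288) + (+1.52) + (-0.0296) = -1.8836 W/m²/K.
ΔT = −F/λ = −8/(-1.8836) = 4.25 K.

4.25 K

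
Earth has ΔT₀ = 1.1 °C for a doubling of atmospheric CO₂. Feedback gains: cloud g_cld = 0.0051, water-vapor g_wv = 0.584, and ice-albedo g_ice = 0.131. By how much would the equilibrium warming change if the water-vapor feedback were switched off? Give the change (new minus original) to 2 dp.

-2.66 °C

Original: g = 0.7201, ΔT = 1.1/(1−0.7201) = 3.9300 °C.
Without water-vapor: g' = 0.1361, ΔT' = 1.1/(1−0.1361) = 1.2733 °C.
Change = 1.2733 − 3.9300 = -2.66 °C.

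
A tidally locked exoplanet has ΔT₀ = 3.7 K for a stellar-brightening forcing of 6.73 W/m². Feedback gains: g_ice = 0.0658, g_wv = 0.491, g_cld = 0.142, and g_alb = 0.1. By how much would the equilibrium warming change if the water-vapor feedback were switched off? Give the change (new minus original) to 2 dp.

Original: g = 0.7988, ΔT = 3.7/(1−0.7988) = 18.3897 K.
Without water-vapor: g' = 0.3078, ΔT' = 3.7/(1−0.3078) = 5.3453 K.
Change = 5.3453 − 18.3897 = -13.04 K.

-13.04 K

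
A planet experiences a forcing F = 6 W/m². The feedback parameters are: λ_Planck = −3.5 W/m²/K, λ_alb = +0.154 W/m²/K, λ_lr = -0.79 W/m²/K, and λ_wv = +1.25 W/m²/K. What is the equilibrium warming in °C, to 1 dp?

Net feedback parameter λ = (−3.5) + (+0.154) + (-0.79) + (+1.25) = -2.886 W/m²/K.
ΔT = −F/λ = −6/(-2.886) = 2.1 °C.

2.1 °C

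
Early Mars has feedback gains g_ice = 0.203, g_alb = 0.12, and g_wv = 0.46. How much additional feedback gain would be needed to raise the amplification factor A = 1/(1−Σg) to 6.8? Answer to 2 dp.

Current total gain = 0.783.
Target gain for A = 6.8: g* = 1 − 1/6.8 = 0.8529.
Additional gain needed = 0.8529 − 0.783 = 0.07.

0.07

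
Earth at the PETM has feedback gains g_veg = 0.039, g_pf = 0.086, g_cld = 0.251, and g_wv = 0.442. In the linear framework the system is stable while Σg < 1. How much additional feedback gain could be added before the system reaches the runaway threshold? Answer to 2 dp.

0.18

Current total gain = 0.039 + 0.086 + 0.251 + 0.442 = 0.818.
Margin to runaway = 1 − 0.818 = 0.18.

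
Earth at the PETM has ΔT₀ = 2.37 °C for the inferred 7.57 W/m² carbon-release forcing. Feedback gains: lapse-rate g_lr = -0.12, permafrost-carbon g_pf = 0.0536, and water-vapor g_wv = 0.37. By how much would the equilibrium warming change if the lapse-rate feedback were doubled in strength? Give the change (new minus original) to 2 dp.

-0.50 °C

Original: g = 0.3036, ΔT = 2.37/(1−0.3036) = 3.4032 °C.
With doubled lapse-rate: g' = 0.1836, ΔT' = 2.37/(1−0.1836) = 2.9030 °C.
Change = 2.9030 − 3.4032 = -0.50 °C.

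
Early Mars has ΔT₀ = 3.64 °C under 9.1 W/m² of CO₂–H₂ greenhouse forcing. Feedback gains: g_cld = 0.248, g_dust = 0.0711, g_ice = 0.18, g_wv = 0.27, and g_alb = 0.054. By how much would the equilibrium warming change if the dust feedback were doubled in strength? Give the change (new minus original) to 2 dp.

13.83 °C

Original: g = 0.8231, ΔT = 3.64/(1−0.8231) = 20.5766 °C.
With doubled dust: g' = 0.8942, ΔT' = 3.64/(1−0.8942) = 34.4045 °C.
Change = 34.4045 − 20.5766 = 13.83 °C.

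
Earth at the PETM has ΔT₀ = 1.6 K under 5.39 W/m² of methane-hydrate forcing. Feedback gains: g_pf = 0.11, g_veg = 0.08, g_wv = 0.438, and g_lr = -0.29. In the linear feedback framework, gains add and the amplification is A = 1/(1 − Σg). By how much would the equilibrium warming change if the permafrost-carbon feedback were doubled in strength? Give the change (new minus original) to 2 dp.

0.48 K

Original: g = 0.338, ΔT = 1.6/(1−0.338) = 2.4169 K.
With doubled permafrost-carbon: g' = 0.448, ΔT' = 1.6/(1−0.448) = 2.8986 K.
Change = 2.8986 − 2.4169 = 0.48 K.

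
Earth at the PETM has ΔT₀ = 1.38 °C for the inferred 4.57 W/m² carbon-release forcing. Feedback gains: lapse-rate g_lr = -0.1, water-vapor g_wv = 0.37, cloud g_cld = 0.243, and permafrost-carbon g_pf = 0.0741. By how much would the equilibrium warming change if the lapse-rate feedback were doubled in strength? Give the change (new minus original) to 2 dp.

Original: g = 0.5871, ΔT = 1.38/(1−0.5871) = 3.3422 °C.
With doubled lapse-rate: g' = 0.4871, ΔT' = 1.38/(1−0.4871) = 2.6906 °C.
Change = 2.6906 − 3.3422 = -0.65 °C.

-0.65 °C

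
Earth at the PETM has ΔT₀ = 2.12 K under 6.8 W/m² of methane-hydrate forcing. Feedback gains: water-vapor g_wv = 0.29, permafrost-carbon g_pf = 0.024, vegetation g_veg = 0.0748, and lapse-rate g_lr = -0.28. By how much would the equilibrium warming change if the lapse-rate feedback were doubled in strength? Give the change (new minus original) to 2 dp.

Original: g = 0.1088, ΔT = 2.12/(1−0.1088) = 2.3788 K.
With doubled lapse-rate: g' = -0.1712, ΔT' = 2.12/(1+0.1712) = 1.8101 K.
Change = 1.8101 − 2.3788 = -0.57 K.

-0.57 K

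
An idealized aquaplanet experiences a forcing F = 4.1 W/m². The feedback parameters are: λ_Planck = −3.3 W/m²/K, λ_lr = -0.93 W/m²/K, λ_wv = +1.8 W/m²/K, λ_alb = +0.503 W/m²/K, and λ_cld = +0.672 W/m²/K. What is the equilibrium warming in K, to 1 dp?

3.3 K

Net feedback parameter λ = (−3.3) + (-0.93) + (+1.8) + (+0.503) + (+0.672) = -1.255 W/m²/K.
ΔT = −F/λ = −4.1/(-1.255) = 3.3 K.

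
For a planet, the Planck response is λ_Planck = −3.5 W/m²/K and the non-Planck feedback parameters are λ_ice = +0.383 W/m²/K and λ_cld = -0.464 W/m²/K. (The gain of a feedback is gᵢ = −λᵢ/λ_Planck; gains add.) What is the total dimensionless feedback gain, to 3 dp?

Convert to gains: g_ice = 0.383/3.5 = 0.1094; g_cld = -0.464/3.5 = -0.1326.
Total gain g = -0.0232.

-0.023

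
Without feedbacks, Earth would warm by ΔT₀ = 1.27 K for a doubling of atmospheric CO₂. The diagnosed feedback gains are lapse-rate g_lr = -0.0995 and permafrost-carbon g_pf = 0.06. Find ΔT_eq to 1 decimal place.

Total gain g = -0.0995 + 0.06 = -0.0395.
Amplification A = 1/(1 + 0.0395) = 0.962.
ΔT = 1.27 × 0.962 = 1.2 K.

1.2 K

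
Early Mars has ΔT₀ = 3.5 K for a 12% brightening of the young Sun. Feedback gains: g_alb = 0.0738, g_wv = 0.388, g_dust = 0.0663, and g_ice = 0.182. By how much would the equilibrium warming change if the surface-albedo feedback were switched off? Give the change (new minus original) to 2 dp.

-2.45 K

Original: g = 0.7101, ΔT = 3.5/(1−0.7101) = 12.0731 K.
Without surface-albedo: g' = 0.6363, ΔT' = 3.5/(1−0.6363) = 9.6233 K.
Change = 9.6233 − 12.0731 = -2.45 K.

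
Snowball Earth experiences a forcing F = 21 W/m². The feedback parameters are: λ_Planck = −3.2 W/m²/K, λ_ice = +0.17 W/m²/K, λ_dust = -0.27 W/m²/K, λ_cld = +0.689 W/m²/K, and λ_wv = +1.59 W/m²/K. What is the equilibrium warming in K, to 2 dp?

20.57 K

Net feedback parameter λ = (−3.2) + (+0.17) + (-0.27) + (+0.689) + (+1.59) = -1.021 W/m²/K.
ΔT = −F/λ = −21/(-1.021) = 20.57 K.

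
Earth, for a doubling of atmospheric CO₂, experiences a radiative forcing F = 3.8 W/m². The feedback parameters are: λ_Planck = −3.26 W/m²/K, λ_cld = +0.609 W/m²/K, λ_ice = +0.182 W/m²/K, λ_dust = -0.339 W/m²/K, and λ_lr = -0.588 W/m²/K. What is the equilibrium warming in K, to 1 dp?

Net feedback parameter λ = (−3.26) + (+0.609) + (+0.182) + (-0.339) + (-0.588) = -3.396 W/m²/K.
ΔT = −F/λ = −3.8/(-3.396) = 1.1 K.

1.1 K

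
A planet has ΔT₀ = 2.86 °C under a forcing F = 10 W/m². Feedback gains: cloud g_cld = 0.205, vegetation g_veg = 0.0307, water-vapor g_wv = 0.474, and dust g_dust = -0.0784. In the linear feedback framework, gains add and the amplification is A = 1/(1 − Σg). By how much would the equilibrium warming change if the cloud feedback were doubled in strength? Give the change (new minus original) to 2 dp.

9.71 °C

Original: g = 0.6313, ΔT = 2.86/(1−0.6313) = 7.7570 °C.
With doubled cloud: g' = 0.8363, ΔT' = 2.86/(1−0.8363) = 17.4710 °C.
Change = 17.4710 − 7.7570 = 9.71 °C.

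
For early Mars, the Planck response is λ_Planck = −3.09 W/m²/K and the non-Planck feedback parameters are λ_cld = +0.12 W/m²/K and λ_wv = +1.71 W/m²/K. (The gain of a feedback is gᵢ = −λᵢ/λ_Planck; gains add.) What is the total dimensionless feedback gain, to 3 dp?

0.592

Convert to gains: g_cld = 0.12/3.09 = 0.03883; g_wv = 1.71/3.09 = 0.5534.
Total gain g = 0.59223.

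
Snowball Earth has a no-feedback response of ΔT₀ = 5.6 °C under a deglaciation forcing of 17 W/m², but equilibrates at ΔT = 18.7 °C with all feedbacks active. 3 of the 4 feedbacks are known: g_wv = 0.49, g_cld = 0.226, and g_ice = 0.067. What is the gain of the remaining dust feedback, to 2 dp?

-0.08

Amplification A = ΔT/ΔT₀ = 18.7/5.6 = 3.339.
Total gain g = 1 − 1/A = 1 − 1/3.339 = 0.7005.
Known gains sum to 0.49 + 0.226 + 0.067 = 0.783.
g_dust = 0.7005 − 0.783 = -0.08.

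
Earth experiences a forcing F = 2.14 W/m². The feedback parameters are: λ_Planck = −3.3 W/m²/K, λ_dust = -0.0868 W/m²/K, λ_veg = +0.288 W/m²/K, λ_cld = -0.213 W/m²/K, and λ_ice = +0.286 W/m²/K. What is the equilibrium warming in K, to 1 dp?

0.7 K

Net feedback parameter λ = (−3.3) + (-0.0868) + (+0.288) + (-0.213) + (+0.286) = -3.0258 W/m²/K.
ΔT = −F/λ = −2.14/(-3.0258) = 0.7 K.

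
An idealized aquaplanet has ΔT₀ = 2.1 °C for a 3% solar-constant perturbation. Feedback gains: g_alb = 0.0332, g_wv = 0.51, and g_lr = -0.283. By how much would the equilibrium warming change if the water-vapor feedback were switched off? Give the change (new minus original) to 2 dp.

Original: g = 0.2602, ΔT = 2.1/(1−0.2602) = 2.8386 °C.
Without water-vapor: g' = -0.2498, ΔT' = 2.1/(1+0.2498) = 1.6803 °C.
Change = 1.6803 − 2.8386 = -1.16 °C.

-1.16 °C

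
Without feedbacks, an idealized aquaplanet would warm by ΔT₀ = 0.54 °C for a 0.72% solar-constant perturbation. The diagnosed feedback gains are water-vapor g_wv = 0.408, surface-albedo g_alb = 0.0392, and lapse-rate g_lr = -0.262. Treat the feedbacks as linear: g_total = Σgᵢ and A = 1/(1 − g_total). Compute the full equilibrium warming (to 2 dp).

Total gain g = 0.408 + 0.0392 − 0.262 = 0.1852.
Amplification A = 1/(1 − 0.1852) = 1.227.
ΔT = 0.54 × 1.227 = 0.66 °C.

0.66 °C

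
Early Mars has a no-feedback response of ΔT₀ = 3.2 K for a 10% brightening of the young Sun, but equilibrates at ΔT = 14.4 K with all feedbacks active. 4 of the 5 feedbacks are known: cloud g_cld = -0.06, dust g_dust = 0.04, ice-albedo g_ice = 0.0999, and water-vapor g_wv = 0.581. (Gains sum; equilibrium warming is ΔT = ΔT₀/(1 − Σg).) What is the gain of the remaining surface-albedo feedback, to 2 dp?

Amplification A = ΔT/ΔT₀ = 14.4/3.2 = 4.5.
Total gain g = 1 − 1/A = 1 − 1/4.5 = 0.7778.
Known gains sum to -0.06 + 0.04 + 0.0999 + 0.581 = 0.6609.
g_alb = 0.7778 − 0.6609 = 0.12.

0.12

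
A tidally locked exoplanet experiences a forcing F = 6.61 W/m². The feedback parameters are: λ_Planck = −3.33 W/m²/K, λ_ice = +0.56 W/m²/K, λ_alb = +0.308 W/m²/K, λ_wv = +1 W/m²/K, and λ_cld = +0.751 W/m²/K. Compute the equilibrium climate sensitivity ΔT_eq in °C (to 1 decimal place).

9.3 °C

Net feedback parameter λ = (−3.33) + (+0.56) + (+0.308) + (+1) + (+0.751) = -0.711 W/m²/K.
ΔT = −F/λ = −6.61/(-0.711) = 9.3 °C.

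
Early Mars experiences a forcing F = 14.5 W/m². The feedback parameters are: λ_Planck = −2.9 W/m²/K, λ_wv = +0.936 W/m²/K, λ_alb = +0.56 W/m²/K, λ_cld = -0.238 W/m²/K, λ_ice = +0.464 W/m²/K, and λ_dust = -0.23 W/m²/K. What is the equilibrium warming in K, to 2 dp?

10.30 K

Net feedback parameter λ = (−2.9) + (+0.936) + (+0.56) + (-0.238) + (+0.464) + (-0.23) = -1.408 W/m²/K.
ΔT = −F/λ = −14.5/(-1.408) = 10.30 K.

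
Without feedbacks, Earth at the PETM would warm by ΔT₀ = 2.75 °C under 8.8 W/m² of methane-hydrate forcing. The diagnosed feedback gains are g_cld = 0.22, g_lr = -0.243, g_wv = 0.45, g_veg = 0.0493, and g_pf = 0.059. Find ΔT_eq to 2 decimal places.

5.92 °C

Total gain g = 0.22 − 0.243 + 0.45 + 0.0493 + 0.059 = 0.5353.
Amplification A = 1/(1 − 0.5353) = 2.152.
ΔT = 2.75 × 2.152 = 5.92 °C.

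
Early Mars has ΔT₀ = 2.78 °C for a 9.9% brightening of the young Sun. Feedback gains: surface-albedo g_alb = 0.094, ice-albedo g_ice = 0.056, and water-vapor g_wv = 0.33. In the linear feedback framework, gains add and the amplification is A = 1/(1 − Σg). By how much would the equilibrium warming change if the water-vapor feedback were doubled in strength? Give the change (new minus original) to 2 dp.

Original: g = 0.48, ΔT = 2.78/(1−0.48) = 5.3462 °C.
With doubled water-vapor: g' = 0.81, ΔT' = 2.78/(1−0.81) = 14.6316 °C.
Change = 14.6316 − 5.3462 = 9.29 °C.

9.29 °C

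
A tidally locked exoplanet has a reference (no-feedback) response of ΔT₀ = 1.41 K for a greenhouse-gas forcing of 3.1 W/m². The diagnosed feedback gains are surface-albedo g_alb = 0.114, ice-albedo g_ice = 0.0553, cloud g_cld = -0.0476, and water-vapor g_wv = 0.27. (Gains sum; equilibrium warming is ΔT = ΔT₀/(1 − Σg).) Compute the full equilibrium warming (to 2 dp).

2.32 K

Total gain g = 0.114 + 0.0553 − 0.0476 + 0.27 = 0.3917.
Amplification A = 1/(1 − 0.3917) = 1.644.
ΔT = 1.41 × 1.644 = 2.32 K.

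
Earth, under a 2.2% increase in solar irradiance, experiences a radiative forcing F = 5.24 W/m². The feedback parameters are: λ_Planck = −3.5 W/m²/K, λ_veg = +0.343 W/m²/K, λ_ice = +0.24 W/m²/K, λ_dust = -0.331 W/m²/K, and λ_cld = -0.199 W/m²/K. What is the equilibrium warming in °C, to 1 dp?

Net feedback parameter λ = (−3.5) + (+0.343) + (+0.24) + (-0.331) + (-0.199) = -3.447 W/m²/K.
ΔT = −F/λ = −5.24/(-3.447) = 1.5 °C.

1.5 °C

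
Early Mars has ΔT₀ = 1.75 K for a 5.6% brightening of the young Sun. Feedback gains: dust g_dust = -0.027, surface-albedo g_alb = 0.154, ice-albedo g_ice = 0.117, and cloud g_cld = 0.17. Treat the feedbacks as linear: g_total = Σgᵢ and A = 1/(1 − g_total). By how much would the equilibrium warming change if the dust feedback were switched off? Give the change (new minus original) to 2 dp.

0.14 K

Original: g = 0.414, ΔT = 1.75/(1−0.414) = 2.9863 K.
Without dust: g' = 0.441, ΔT' = 1.75/(1−0.441) = 3.1306 K.
Change = 3.1306 − 2.9863 = 0.14 K.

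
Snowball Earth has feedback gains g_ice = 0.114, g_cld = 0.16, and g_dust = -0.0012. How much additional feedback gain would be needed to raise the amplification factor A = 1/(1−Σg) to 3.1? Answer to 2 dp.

0.40

Current total gain = 0.2728.
Target gain for A = 3.1: g* = 1 − 1/3.1 = 0.6774.
Additional gain needed = 0.6774 − 0.2728 = 0.40.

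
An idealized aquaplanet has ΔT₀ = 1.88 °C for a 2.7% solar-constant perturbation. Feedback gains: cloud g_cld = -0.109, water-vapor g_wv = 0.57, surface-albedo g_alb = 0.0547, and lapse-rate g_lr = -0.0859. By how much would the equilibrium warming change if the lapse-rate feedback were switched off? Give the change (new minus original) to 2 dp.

Original: g = 0.4298, ΔT = 1.88/(1−0.4298) = 3.2971 °C.
Without lapse-rate: g' = 0.5157, ΔT' = 1.88/(1−0.5157) = 3.8819 °C.
Change = 3.8819 − 3.2971 = 0.58 °C.

0.58 °C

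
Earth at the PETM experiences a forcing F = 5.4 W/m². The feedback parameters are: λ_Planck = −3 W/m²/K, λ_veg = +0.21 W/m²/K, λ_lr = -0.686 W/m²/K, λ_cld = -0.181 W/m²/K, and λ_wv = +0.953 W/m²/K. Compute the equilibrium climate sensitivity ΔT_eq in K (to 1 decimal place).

Net feedback parameter λ = (−3) + (+0.21) + (-0.686) + (-0.181) + (+0.953) = -2.704 W/m²/K.
ΔT = −F/λ = −5.4/(-2.704) = 2.0 K.

2.0 K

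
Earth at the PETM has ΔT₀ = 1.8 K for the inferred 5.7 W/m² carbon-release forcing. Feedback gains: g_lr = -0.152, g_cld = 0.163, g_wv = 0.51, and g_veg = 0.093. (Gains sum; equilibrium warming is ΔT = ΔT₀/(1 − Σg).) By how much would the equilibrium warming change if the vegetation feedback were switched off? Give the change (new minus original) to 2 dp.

-0.91 K

Original: g = 0.614, ΔT = 1.8/(1−0.614) = 4.6632 K.
Without vegetation: g' = 0.521, ΔT' = 1.8/(1−0.521) = 3.7578 K.
Change = 3.7578 − 4.6632 = -0.91 K.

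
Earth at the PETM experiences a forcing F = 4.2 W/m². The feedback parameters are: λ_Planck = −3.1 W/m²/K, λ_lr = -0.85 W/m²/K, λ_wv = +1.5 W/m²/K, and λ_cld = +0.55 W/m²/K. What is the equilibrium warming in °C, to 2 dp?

Net feedback parameter λ = (−3.1) + (-0.85) + (+1.5) + (+0.55) = -1.9 W/m²/K.
ΔT = −F/λ = −4.2/(-1.9) = 2.21 °C.

2.21 °C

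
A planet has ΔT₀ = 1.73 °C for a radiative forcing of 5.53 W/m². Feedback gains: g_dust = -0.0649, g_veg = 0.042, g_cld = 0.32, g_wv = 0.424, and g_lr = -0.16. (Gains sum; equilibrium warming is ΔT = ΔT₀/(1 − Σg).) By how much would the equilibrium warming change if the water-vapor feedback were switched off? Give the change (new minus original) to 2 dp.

Original: g = 0.5611, ΔT = 1.73/(1−0.5611) = 3.9417 °C.
Without water-vapor: g' = 0.1371, ΔT' = 1.73/(1−0.1371) = 2.0049 °C.
Change = 2.0049 − 3.9417 = -1.94 °C.

-1.94 °C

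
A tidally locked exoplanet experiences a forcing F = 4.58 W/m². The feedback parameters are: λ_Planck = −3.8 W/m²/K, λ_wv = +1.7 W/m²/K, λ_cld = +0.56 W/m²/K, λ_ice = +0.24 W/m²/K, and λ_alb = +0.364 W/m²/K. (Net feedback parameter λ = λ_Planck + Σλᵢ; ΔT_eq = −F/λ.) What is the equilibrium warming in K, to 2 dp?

Net feedback parameter λ = (−3.8) + (+1.7) + (+0.56) + (+0.24) + (+0.364) = -0.936 W/m²/K.
ΔT = −F/λ = −4.58/(-0.936) = 4.89 K.

4.89 K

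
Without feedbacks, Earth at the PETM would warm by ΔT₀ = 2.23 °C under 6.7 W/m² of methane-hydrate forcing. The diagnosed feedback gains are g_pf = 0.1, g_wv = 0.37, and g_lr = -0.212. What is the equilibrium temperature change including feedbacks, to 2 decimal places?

3.01 °C

Total gain g = 0.1 + 0.37 − 0.212 = 0.258.
Amplification A = 1/(1 − 0.258) = 1.348.
ΔT = 2.23 × 1.348 = 3.01 °C.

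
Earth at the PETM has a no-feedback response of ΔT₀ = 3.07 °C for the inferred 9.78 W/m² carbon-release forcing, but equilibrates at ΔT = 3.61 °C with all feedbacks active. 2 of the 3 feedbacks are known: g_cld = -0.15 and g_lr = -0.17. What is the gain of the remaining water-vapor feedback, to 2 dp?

Amplification A = ΔT/ΔT₀ = 3.61/3.07 = 1.176.
Total gain g = 1 − 1/A = 1 − 1/1.176 = 0.1497.
Known gains sum to -0.15 − 0.17 = -0.32.
g_wv = 0.1497 + 0.32 = 0.47.

0.47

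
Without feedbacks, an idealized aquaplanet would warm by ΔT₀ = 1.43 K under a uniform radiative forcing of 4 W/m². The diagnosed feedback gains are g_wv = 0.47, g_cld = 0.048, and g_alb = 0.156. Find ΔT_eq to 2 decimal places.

Total gain g = 0.47 + 0.048 + 0.156 = 0.674.
Amplification A = 1/(1 − 0.674) = 3.067.
ΔT = 1.43 × 3.067 = 4.39 K.

4.39 K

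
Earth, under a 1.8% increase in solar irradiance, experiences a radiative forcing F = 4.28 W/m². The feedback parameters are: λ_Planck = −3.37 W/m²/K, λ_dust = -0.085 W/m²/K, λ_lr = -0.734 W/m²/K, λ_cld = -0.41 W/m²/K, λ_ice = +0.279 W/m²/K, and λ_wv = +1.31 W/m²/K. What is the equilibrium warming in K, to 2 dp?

1.42 K

Net feedback parameter λ = (−3.37) + (-0.085) + (-0.734) + (-0.41) + (+0.279) + (+1.31) = -3.01 W/m²/K.
ΔT = −F/λ = −4.28/(-3.01) = 1.42 K.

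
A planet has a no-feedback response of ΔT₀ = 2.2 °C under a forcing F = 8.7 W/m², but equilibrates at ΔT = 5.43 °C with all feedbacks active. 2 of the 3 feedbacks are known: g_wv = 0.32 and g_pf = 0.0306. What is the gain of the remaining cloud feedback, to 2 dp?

0.24

Amplification A = ΔT/ΔT₀ = 5.43/2.2 = 2.468.
Total gain g = 1 − 1/A = 1 − 1/2.468 = 0.5948.
Known gains sum to 0.32 + 0.0306 = 0.3506.
g_cld = 0.5948 − 0.3506 = 0.24.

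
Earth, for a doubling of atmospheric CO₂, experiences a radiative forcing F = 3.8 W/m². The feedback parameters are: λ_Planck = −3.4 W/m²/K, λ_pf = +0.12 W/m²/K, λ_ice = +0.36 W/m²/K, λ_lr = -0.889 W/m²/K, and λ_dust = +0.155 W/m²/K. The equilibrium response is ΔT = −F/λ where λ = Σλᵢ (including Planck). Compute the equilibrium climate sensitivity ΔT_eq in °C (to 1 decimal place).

Net feedback parameter λ = (−3.4) + (+0.12) + (+0.36) + (-0.889) + (+0.155) = -3.654 W/m²/K.
ΔT = −F/λ = −3.8/(-3.654) = 1.0 °C.

1.0 °C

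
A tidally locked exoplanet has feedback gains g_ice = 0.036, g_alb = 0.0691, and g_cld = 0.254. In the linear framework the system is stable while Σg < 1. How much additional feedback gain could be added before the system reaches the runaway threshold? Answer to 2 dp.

0.64

Current total gain = 0.036 + 0.0691 + 0.254 = 0.3591.
Margin to runaway = 1 − 0.3591 = 0.64.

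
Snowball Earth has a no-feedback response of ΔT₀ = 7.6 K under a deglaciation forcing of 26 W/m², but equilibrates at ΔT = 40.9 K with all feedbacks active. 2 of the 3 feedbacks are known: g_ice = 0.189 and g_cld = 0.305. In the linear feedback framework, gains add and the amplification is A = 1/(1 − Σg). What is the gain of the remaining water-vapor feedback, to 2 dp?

Amplification A = ΔT/ΔT₀ = 40.9/7.6 = 5.382.
Total gain g = 1 − 1/A = 1 − 1/5.382 = 0.8142.
Known gains sum to 0.189 + 0.305 = 0.494.
g_wv = 0.8142 − 0.494 = 0.32.

0.32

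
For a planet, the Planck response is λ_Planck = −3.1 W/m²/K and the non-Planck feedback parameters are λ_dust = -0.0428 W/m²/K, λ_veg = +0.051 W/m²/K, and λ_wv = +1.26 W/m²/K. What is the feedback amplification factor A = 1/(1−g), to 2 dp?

1.69

Convert to gains: g_dust = -0.0428/3.1 = -0.01381; g_veg = 0.051/3.1 = 0.01645; g_wv = 1.26/3.1 = 0.4065.
Total gain g = 0.40914.
A = 1/(1 − 0.40914) = 1.69.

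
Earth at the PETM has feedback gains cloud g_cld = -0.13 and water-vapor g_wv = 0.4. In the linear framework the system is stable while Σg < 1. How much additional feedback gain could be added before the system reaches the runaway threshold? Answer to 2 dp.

0.73

Current total gain = -0.13 + 0.4 = 0.27.
Margin to runaway = 1 − 0.27 = 0.73.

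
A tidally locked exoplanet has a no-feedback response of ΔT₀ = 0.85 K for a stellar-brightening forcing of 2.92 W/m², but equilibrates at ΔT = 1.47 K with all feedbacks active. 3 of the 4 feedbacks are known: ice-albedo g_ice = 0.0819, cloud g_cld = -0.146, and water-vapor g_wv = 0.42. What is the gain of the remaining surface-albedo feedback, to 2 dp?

0.07

Amplification A = ΔT/ΔT₀ = 1.47/0.85 = 1.729.
Total gain g = 1 − 1/A = 1 − 1/1.729 = 0.4216.
Known gains sum to 0.0819 − 0.146 + 0.42 = 0.3559.
g_alb = 0.4216 − 0.3559 = 0.07.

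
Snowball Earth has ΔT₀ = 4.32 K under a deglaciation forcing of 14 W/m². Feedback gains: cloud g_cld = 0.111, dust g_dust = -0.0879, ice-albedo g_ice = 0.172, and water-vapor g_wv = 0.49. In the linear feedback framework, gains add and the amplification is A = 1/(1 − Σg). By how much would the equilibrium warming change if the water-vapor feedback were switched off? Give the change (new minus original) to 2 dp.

Original: g = 0.6851, ΔT = 4.32/(1−0.6851) = 13.7186 K.
Without water-vapor: g' = 0.1951, ΔT' = 4.32/(1−0.1951) = 5.3671 K.
Change = 5.3671 − 13.7186 = -8.35 K.

-8.35 K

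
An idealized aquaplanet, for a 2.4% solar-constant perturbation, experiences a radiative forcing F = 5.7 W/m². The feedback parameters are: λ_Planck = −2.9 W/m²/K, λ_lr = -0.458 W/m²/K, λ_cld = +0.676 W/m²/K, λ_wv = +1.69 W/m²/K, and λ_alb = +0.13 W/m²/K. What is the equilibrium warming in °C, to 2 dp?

Net feedback parameter λ = (−2.9) + (-0.458) + (+0.676) + (+1.69) + (+0.13) = -0.862 W/m²/K.
ΔT = −F/λ = −5.7/(-0.862) = 6.61 °C.

6.61 °C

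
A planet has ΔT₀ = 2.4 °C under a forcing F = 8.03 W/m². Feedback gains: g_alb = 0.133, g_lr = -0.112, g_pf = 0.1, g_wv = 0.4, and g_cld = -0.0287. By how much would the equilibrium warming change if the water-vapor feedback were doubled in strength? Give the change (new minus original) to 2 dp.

Original: g = 0.4923, ΔT = 2.4/(1−0.4923) = 4.7272 °C.
With doubled water-vapor: g' = 0.8923, ΔT' = 2.4/(1−0.8923) = 22.2841 °C.
Change = 22.2841 − 4.7272 = 17.56 °C.

17.56 °C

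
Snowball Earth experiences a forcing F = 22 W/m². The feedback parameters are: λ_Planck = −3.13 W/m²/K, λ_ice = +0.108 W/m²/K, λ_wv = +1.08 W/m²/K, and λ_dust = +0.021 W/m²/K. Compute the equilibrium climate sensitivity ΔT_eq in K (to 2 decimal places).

11.45 K

Net feedback parameter λ = (−3.13) + (+0.108) + (+1.08) + (+0.021) = -1.921 W/m²/K.
ΔT = −F/λ = −22/(-1.921) = 11.45 K.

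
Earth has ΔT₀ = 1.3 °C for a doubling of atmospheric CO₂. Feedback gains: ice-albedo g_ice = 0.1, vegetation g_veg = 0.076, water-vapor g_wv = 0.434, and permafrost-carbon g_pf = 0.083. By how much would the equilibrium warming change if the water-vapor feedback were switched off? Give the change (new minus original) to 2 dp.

-2.48 °C

Original: g = 0.693, ΔT = 1.3/(1−0.693) = 4.2345 °C.
Without water-vapor: g' = 0.259, ΔT' = 1.3/(1−0.259) = 1.7544 °C.
Change = 1.7544 − 4.2345 = -2.48 °C.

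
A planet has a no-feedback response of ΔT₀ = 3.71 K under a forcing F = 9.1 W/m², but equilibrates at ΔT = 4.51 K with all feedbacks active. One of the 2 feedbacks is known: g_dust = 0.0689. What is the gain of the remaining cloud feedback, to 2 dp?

Amplification A = ΔT/ΔT₀ = 4.51/3.71 = 1.216.
Total gain g = 1 − 1/A = 1 − 1/1.216 = 0.1776.
The known gain is 0.0689.
g_cld = 0.1776 − 0.0689 = 0.11.

0.11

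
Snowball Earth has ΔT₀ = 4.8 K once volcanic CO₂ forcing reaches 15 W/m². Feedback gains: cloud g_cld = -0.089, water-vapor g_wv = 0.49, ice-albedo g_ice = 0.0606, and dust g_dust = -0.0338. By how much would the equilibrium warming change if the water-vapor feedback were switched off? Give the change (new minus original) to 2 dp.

-3.87 K

Original: g = 0.4278, ΔT = 4.8/(1−0.4278) = 8.3887 K.
Without water-vapor: g' = -0.0622, ΔT' = 4.8/(1+0.0622) = 4.5189 K.
Change = 4.5189 − 8.3887 = -3.87 K.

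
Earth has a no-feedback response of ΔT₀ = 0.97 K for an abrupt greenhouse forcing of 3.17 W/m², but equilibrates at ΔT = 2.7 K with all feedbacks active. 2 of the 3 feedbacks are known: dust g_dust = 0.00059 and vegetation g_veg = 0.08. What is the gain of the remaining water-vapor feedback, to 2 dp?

0.56

Amplification A = ΔT/ΔT₀ = 2.7/0.97 = 2.784.
Total gain g = 1 − 1/A = 1 − 1/2.784 = 0.6408.
Known gains sum to 0.00059 + 0.08 = 0.08059.
g_wv = 0.6408 − 0.08059 = 0.56.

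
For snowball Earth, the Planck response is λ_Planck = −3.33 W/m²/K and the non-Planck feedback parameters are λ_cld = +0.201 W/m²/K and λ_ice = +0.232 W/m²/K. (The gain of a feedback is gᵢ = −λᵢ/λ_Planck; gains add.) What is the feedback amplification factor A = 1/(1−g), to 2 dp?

1.15

Convert to gains: g_cld = 0.201/3.33 = 0.06036; g_ice = 0.232/3.33 = 0.06967.
Total gain g = 0.13003.
A = 1/(1 − 0.13003) = 1.15.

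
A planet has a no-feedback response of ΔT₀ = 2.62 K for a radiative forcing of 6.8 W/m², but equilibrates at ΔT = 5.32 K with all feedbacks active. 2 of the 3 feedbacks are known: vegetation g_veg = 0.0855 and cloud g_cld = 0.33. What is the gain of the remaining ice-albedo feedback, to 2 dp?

Amplification A = ΔT/ΔT₀ = 5.32/2.62 = 2.031.
Total gain g = 1 − 1/A = 1 − 1/2.031 = 0.5076.
Known gains sum to 0.0855 + 0.33 = 0.4155.
g_ice = 0.5076 − 0.4155 = 0.09.

0.09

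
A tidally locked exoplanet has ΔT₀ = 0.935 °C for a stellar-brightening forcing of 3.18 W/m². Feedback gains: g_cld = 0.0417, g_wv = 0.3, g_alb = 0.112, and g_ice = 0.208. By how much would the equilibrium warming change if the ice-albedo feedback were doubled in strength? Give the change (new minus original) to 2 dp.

Original: g = 0.6617, ΔT = 0.935/(1−0.6617) = 2.7638 °C.
With doubled ice-albedo: g' = 0.8697, ΔT' = 0.935/(1−0.8697) = 7.1757 °C.
Change = 7.1757 − 2.7638 = 4.41 °C.

4.41 °C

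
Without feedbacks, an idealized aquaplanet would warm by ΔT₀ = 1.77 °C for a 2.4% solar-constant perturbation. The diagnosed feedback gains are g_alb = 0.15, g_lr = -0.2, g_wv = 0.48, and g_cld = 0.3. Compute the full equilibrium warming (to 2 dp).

6.56 °C

Total gain g = 0.15 − 0.2 + 0.48 + 0.3 = 0.73.
Amplification A = 1/(1 − 0.73) = 3.704.
ΔT = 1.77 × 3.704 = 6.56 °C.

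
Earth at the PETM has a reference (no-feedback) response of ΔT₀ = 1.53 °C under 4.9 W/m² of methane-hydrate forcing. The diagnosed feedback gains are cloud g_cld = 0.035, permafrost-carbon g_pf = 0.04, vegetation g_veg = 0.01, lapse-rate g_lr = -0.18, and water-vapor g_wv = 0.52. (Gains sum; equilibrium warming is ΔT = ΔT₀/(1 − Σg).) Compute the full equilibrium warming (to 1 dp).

2.7 °C

Total gain g = 0.035 + 0.04 + 0.01 − 0.18 + 0.52 = 0.425.
Amplification A = 1/(1 − 0.425) = 1.739.
ΔT = 1.53 × 1.739 = 2.7 °C.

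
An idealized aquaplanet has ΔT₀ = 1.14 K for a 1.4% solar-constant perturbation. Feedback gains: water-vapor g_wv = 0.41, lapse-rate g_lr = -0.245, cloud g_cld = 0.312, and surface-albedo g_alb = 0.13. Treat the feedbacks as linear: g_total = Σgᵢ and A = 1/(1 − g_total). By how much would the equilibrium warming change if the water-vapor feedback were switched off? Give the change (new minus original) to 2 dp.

-1.48 K

Original: g = 0.607, ΔT = 1.14/(1−0.607) = 2.9008 K.
Without water-vapor: g' = 0.197, ΔT' = 1.14/(1−0.197) = 1.4197 K.
Change = 1.4197 − 2.9008 = -1.48 K.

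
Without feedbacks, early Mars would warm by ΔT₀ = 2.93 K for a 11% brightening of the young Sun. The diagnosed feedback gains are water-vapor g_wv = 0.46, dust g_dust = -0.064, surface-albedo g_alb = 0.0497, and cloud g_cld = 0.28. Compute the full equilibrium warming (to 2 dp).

Total gain g = 0.46 − 0.064 + 0.0497 + 0.28 = 0.7257.
Amplification A = 1/(1 − 0.7257) = 3.646.
ΔT = 2.93 × 3.646 = 10.68 K.

10.68 K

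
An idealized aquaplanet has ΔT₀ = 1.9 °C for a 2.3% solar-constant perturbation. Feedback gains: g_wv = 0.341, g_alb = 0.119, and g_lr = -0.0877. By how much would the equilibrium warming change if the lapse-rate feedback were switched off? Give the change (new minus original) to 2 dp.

Original: g = 0.3723, ΔT = 1.9/(1−0.3723) = 3.0269 °C.
Without lapse-rate: g' = 0.46, ΔT' = 1.9/(1−0.46) = 3.5185 °C.
Change = 3.5185 − 3.0269 = 0.49 °C.

0.49 °C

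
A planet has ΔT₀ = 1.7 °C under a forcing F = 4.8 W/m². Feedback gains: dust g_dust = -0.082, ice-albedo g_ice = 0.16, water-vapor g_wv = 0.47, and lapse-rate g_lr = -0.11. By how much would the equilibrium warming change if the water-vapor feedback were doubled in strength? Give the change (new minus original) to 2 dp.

Original: g = 0.438, ΔT = 1.7/(1−0.438) = 3.0249 °C.
With doubled water-vapor: g' = 0.908, ΔT' = 1.7/(1−0.908) = 18.4783 °C.
Change = 18.4783 − 3.0249 = 15.45 °C.

15.45 °C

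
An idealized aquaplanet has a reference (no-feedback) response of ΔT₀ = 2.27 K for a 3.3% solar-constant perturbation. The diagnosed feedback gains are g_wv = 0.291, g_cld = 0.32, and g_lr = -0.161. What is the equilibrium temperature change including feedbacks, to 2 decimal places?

4.13 K

Total gain g = 0.291 + 0.32 − 0.161 = 0.45.
Amplification A = 1/(1 − 0.45) = 1.818.
ΔT = 2.27 × 1.818 = 4.13 K.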